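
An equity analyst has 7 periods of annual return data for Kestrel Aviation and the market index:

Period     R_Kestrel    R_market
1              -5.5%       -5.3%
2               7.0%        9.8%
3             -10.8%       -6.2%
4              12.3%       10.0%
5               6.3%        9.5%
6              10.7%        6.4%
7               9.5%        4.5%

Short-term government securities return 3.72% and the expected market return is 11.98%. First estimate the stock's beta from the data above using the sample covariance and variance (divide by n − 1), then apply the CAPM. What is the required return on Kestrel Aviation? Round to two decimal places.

13.14%

Mean R_i = (-5.5 + 7.0 − 10.8 + 12.3 + 6.3 + 10.7 + 9.5) / 7 = 4.2143%
Mean R_m = (-5.3 + 9.8 − 6.2 + 10.0 + 9.5 + 6.4 + 4.5) / 7 = 4.1000%
Σ(R_i − R̄_i)(R_m − R̄_m) = 337.8400  ⇒  Cov = 337.8400 / 6 = 56.3067
Σ(R_m − R̄_m)² = 296.3600  ⇒  Var(R_m) = 296.3600 / 6 = 49.3933
β = Cov / Var(R_m) = 56.3067 / 49.3933 = 1.1400
MRP = 11.98% − 3.72% = 8.26%
E(R) = R_f + β × MRP = 3.72% + 1.1400 × 8.26% = 13.14%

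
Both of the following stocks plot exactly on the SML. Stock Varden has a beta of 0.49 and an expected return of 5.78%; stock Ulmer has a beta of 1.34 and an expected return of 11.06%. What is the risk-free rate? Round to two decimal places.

Both satisfy E(R) = R_f + β·MRP, so the slope of the SML is
MRP = (11.06% − 5.78%) / (1.34 − 0.49) = 5.28% / 0.85 = 6.2118%
R_f = E(R_Varden) − β_Varden·MRP = 5.78% − 0.49 × 6.2118% = 2.7362%

2.74%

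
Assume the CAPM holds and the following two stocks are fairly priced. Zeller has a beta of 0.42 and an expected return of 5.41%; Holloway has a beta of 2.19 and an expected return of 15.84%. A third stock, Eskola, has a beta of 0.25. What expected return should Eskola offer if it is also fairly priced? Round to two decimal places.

4.41%

MRP (SML slope) = (15.84% − 5.41%) / (2.19 − 0.42) = 10.43% / 1.77 = 5.8927%
R_f (intercept) = 5.41% − 0.42 × 5.8927% = 2.9351%
E(R_Eskola) = R_f + β × MRP = 2.9351% + 0.25 × 5.8927% = 4.41%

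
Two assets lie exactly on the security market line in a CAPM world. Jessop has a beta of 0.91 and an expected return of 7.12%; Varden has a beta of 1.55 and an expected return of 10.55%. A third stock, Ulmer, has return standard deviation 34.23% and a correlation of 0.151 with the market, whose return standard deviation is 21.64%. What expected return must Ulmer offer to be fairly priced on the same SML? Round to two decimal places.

MRP = (10.55% − 7.12%) / (1.55 − 0.91) = 5.3594%
R_f = 7.12% − 0.91 × 5.3594% = 2.2429%
β_Ulmer = ρ·σ_i/σ_m = 0.151 × 34.23 / 21.64 = 0.2389
E(R_Ulmer) = R_f + β × MRP = 2.2429% + 0.2389 × 5.3594% = 3.52%

3.52%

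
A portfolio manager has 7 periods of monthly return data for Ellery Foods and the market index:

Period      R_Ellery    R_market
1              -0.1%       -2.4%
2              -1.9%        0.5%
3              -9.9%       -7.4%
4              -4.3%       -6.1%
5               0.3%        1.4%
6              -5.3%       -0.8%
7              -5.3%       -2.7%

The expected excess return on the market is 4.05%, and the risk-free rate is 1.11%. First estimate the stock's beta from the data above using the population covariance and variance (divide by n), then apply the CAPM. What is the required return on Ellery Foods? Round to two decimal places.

4.36%

Mean R_i = (-0.1 − 1.9 − 9.9 − 4.3 + 0.3 − 5.3 − 5.3) / 7 = -3.7857%
Mean R_m = (-2.4 + 0.5 − 7.4 − 6.1 + 1.4 − 0.8 − 2.7) / 7 = -2.5000%
Σ(R_i − R̄_i)(R_m − R̄_m) = 51.5000  ⇒  Cov = 51.5000 / 7 = 7.3571
Σ(R_m − R̄_m)² = 64.1200  ⇒  Var(R_m) = 64.1200 / 7 = 9.1600
β = Cov / Var(R_m) = 7.3571 / 9.1600 = 0.8032
E(R) = R_f + β × MRP = 1.11% + 0.8032 × 4.05% = 4.36%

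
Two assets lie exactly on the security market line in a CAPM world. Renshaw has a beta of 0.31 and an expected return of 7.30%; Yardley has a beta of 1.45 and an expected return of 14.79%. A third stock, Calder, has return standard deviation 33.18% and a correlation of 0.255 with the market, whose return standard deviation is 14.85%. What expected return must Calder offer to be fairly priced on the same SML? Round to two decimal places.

MRP = (14.79% − 7.30%) / (1.45 − 0.31) = 6.5702%
R_f = 7.30% − 0.31 × 6.5702% = 5.2632%
β_Calder = ρ·σ_i/σ_m = 0.255 × 33.18 / 14.85 = 0.5698
E(R_Calder) = R_f + β × MRP = 5.2632% + 0.5698 × 6.5702% = 9.01%

9.01%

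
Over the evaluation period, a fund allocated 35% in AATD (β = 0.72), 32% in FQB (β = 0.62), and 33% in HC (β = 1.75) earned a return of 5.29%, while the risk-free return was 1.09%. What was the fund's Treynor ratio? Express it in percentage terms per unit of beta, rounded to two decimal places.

β_P = 0.35×0.72 + 0.32×0.62 + 0.33×1.75 = 1.0279
Treynor = (R_P − R_f) / β_P = (5.29% − 1.09%) / 1.0279 = 4.20% / 1.0279 = 4.09%

4.09%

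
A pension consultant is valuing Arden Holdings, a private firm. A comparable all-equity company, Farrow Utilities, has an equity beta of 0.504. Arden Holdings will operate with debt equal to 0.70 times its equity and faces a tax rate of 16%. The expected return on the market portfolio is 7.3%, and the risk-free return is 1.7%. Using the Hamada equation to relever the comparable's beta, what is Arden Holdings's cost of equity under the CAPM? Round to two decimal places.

6.18%

β_L = β_U × [1 + (1 − t)(D/E)] = 0.504 × [1 + (1 − 0.16) × 0.70]
    = 0.504 × [1 + 0.84 × 0.70] = 0.504 × 1.5880 = 0.8004
MRP = 7.3% − 1.7% = 5.60%
E(R) = R_f + β_L × MRP = 1.7% + 0.8004 × 5.6% = 6.18%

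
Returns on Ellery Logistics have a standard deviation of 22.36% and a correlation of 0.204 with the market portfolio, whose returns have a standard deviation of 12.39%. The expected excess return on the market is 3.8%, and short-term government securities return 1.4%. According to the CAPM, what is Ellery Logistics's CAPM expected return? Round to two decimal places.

β = ρ × σ_i / σ_m = 0.204 × 22.36% / 12.39% = 0.3682
E(R) = 1.4% + 0.3682 × 3.8% = 2.80%

2.80%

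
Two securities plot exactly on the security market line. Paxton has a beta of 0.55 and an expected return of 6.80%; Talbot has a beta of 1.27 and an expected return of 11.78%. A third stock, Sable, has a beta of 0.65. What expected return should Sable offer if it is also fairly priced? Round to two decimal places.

7.49%

MRP (SML slope) = (11.78% − 6.80%) / (1.27 − 0.55) = 4.98% / 0.72 = 6.9167%
R_f (intercept) = 6.80% − 0.55 × 6.9167% = 2.9958%
E(R_Sable) = R_f + β × MRP = 2.9958% + 0.65 × 6.9167% = 7.49%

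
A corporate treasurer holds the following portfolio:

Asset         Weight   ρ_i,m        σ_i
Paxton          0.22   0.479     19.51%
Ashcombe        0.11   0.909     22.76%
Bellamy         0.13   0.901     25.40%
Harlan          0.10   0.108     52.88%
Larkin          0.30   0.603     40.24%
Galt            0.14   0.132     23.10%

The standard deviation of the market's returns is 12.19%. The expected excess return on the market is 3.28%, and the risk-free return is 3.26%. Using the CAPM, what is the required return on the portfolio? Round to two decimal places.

β_Paxton = 0.479 × 19.51% / 12.19% = 0.7666
β_Ashcombe = 0.909 × 22.76% / 12.19% = 1.6972
β_Bellamy = 0.901 × 25.40% / 12.19% = 1.8774
β_Harlan = 0.108 × 52.88% / 12.19% = 0.4685
β_Larkin = 0.603 × 40.24% / 12.19% = 1.9905
β_Galt = 0.132 × 23.10% / 12.19% = 0.2501
β_P = Σ w_i β_i = 0.22×0.7666 + 0.11×1.6972 + 0.13×1.8774 + 0.10×0.4685 + 0.30×1.9905 + 0.14×0.2501 = 1.2784
E(R_P) = R_f + β_P × MRP = 3.26% + 1.2784 × 3.28% = 7.45%

7.45%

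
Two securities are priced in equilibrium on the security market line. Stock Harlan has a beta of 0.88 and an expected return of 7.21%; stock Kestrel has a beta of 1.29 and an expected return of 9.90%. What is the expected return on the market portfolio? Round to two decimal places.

8.00%

Both satisfy E(R) = R_f + β·MRP, so the slope of the SML is
MRP = (9.90% − 7.21%) / (1.29 − 0.88) = 2.69% / 0.41 = 6.5610%
R_f = E(R_Harlan) − β_Harlan·MRP = 7.21% − 0.88 × 6.5610% = 1.4363%
E(R_m) = R_f + MRP = 1.4363% + 6.5610% = 8.00%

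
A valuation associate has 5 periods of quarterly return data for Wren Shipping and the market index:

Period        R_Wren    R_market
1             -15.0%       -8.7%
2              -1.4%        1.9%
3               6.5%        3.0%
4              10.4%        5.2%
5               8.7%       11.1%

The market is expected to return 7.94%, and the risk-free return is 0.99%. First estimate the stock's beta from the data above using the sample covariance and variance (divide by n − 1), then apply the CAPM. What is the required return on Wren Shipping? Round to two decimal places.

10.21%

Mean R_i = (-15.0 − 1.4 + 6.5 + 10.4 + 8.7) / 5 = 1.8400%
Mean R_m = (-8.7 + 1.9 + 3.0 + 5.2 + 11.1) / 5 = 2.5000%
Σ(R_i − R̄_i)(R_m − R̄_m) = 274.9900  ⇒  Cov = 274.9900 / 4 = 68.7475
Σ(R_m − R̄_m)² = 207.3000  ⇒  Var(R_m) = 207.3000 / 4 = 51.8250
β = Cov / Var(R_m) = 68.7475 / 51.8250 = 1.3265
MRP = 7.94% − 0.99% = 6.95%
E(R) = R_f + β × MRP = 0.99% + 1.3265 × 6.95% = 10.21%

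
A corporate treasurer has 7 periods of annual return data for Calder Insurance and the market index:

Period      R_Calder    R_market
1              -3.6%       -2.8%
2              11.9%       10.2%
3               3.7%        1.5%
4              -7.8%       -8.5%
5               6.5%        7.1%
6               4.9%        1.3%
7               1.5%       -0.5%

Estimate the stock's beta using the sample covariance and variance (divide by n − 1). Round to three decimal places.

1.026

Mean R_i = (-3.6 + 11.9 + 3.7 − 7.8 + 6.5 + 4.9 + 1.5) / 7 = 2.4429%
Mean R_m = (-2.8 + 10.2 + 1.5 − 8.5 + 7.1 + 1.3 − 0.5) / 7 = 1.1857%
Σ(R_i − R̄_i)(R_m − R̄_m) = 234.8043  ⇒  Cov = 234.8043 / 6 = 39.1341
Σ(R_m − R̄_m)² = 228.8886  ⇒  Var(R_m) = 228.8886 / 6 = 38.1481
β = Cov / Var(R_m) = 39.1341 / 38.1481 = 1.0258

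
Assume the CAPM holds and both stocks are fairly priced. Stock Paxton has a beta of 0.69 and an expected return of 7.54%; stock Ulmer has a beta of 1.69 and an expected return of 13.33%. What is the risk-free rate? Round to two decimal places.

Both satisfy E(R) = R_f + β·MRP, so the slope of the SML is
MRP = (13.33% − 7.54%) / (1.69 − 0.69) = 5.79% / 1.00 = 5.7900%
R_f = E(R_Paxton) − β_Paxton·MRP = 7.54% − 0.69 × 5.7900% = 3.5449%

3.54%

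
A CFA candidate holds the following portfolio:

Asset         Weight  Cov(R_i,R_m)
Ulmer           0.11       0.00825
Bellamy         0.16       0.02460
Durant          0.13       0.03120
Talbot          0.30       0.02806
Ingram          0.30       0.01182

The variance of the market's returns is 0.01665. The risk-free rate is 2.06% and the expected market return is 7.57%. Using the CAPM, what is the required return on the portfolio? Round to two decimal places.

8.96%

β_Ulmer = 0.00825 / 0.01665 = 0.4955
β_Bellamy = 0.02460 / 0.01665 = 1.4775
β_Durant = 0.03120 / 0.01665 = 1.8739
β_Talbot = 0.02806 / 0.01665 = 1.6853
β_Ingram = 0.01182 / 0.01665 = 0.7099
β_P = Σ w_i β_i = 0.11×0.4955 + 0.16×1.4775 + 0.13×1.8739 + 0.30×1.6853 + 0.30×0.7099 = 1.2531
MRP = 7.57% − 2.06% = 5.51%
E(R_P) = R_f + β_P × MRP = 2.06% + 1.2531 × 5.51% = 8.96%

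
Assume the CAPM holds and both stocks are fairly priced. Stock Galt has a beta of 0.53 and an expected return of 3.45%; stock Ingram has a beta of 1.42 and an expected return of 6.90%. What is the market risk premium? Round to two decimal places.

Both satisfy E(R) = R_f + β·MRP, so the slope of the SML is
MRP = (6.90% − 3.45%) / (1.42 − 0.53) = 3.45% / 0.89 = 3.8764%

3.88%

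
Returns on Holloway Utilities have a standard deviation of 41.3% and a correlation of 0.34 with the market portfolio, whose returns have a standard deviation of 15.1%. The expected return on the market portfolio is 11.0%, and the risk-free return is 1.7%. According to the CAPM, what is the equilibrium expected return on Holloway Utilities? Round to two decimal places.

β = ρ × σ_i / σ_m = 0.34 × 41.3% / 15.1% = 0.9299
MRP = 11.0% − 1.7% = 9.30%
E(R) = 1.7% + 0.9299 × 9.3% = 10.35%

10.35%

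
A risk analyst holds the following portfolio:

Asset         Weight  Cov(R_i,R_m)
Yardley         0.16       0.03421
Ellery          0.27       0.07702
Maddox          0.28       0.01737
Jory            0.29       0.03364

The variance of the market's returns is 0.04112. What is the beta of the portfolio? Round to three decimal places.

0.994

β_Yardley = 0.03421 / 0.04112 = 0.8320
β_Ellery = 0.07702 / 0.04112 = 1.8731
β_Maddox = 0.01737 / 0.04112 = 0.4224
β_Jory = 0.03364 / 0.04112 = 0.8181
β_P = Σ w_i β_i = 0.16×0.8320 + 0.27×1.8731 + 0.28×0.4224 + 0.29×0.8181 = 0.9944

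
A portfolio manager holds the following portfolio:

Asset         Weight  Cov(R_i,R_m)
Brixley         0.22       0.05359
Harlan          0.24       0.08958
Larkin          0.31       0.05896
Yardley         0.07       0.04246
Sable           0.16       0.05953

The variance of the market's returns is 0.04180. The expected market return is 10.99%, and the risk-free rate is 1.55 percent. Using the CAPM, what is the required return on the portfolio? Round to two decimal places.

16.02%

β_Brixley = 0.05359 / 0.04180 = 1.2821
β_Harlan = 0.08958 / 0.04180 = 2.1431
β_Larkin = 0.05896 / 0.04180 = 1.4105
β_Yardley = 0.04246 / 0.04180 = 1.0158
β_Sable = 0.05953 / 0.04180 = 1.4242
β_P = Σ w_i β_i = 0.22×1.2821 + 0.24×2.1431 + 0.31×1.4105 + 0.07×1.0158 + 0.16×1.4242 = 1.5326
MRP = 10.99% − 1.55% = 9.44%
E(R_P) = R_f + β_P × MRP = 1.55% + 1.5326 × 9.44% = 16.02%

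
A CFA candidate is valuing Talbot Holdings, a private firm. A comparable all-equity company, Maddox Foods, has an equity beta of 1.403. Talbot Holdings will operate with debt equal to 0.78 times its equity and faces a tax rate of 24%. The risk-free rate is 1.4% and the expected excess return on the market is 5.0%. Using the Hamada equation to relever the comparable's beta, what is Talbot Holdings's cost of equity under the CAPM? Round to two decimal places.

β_L = β_U × [1 + (1 − t)(D/E)] = 1.403 × [1 + (1 − 0.24) × 0.78]
    = 1.403 × [1 + 0.76 × 0.78] = 1.403 × 1.5928 = 2.2347
E(R) = R_f + β_L × MRP = 1.4% + 2.2347 × 5.0% = 12.57%

12.57%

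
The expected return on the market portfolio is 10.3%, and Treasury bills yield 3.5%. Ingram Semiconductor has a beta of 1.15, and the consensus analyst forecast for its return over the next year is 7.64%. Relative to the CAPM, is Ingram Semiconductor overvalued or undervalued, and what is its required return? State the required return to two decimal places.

MRP = 10.3% − 3.5% = 6.80%
Required return = R_f + β·MRP = 3.5% + 1.15 × 6.8% = 11.32%
Forecast 7.64% < required 11.32% → the stock plots below the SML → overvalued.

Overvalued; required return 11.32%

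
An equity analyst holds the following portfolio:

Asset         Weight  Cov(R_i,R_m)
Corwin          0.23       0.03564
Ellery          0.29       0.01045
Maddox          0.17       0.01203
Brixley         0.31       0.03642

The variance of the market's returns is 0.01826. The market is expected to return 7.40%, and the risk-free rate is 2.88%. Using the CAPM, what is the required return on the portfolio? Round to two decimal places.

8.96%

β_Corwin = 0.03564 / 0.01826 = 1.9518
β_Ellery = 0.01045 / 0.01826 = 0.5723
β_Maddox = 0.01203 / 0.01826 = 0.6588
β_Brixley = 0.03642 / 0.01826 = 1.9945
β_P = Σ w_i β_i = 0.23×1.9518 + 0.29×0.5723 + 0.17×0.6588 + 0.31×1.9945 = 1.3452
MRP = 7.40% − 2.88% = 4.52%
E(R_P) = R_f + β_P × MRP = 2.88% + 1.3452 × 4.52% = 8.96%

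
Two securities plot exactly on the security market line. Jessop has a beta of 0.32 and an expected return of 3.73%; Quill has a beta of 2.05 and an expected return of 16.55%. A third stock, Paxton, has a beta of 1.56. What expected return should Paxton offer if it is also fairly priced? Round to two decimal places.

MRP (SML slope) = (16.55% − 3.73%) / (2.05 − 0.32) = 12.82% / 1.73 = 7.4104%
R_f (intercept) = 3.73% − 0.32 × 7.4104% = 1.3587%
E(R_Paxton) = R_f + β × MRP = 1.3587% + 1.56 × 7.4104% = 12.92%

12.92%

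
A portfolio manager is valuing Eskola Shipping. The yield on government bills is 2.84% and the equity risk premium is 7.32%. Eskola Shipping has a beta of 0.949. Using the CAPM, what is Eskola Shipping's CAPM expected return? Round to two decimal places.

9.79%

E(R) = R_f + β × MRP = 2.84% + 0.949 × 7.32% = 9.79%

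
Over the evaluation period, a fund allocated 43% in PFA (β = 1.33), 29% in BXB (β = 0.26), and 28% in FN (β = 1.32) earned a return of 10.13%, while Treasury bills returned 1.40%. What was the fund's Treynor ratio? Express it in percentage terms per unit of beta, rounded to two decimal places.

β_P = 0.43×1.33 + 0.29×0.26 + 0.28×1.32 = 1.0169
Treynor = (R_P − R_f) / β_P = (10.13% − 1.40%) / 1.0169 = 8.73% / 1.0169 = 8.58%

8.58%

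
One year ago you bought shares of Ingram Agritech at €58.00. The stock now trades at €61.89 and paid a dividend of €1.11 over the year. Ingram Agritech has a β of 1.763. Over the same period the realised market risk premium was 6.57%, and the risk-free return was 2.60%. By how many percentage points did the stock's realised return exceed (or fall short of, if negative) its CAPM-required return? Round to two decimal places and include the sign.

Realised HPR = (P1 + D1 − P0) / P0 = (61.89 + 1.11 − 58.00) / 58.00 = 5.00 / 58.00 = 8.6207%
CAPM required = R_f + β·MRP = 2.60% + 1.763 × 6.57% = 14.18291%
α = realised − required = 8.6207% − 14.18291% = -5.56%

-5.56%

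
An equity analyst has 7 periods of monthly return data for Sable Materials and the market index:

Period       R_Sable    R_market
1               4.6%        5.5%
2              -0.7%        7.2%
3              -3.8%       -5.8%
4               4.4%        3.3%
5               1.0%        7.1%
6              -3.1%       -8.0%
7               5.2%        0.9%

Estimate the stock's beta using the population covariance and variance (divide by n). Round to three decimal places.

Mean R_i = (4.6 − 0.7 − 3.8 + 4.4 + 1.0 − 3.1 + 5.2) / 7 = 1.0857%
Mean R_m = (5.5 + 7.2 − 5.8 + 3.3 + 7.1 − 8.0 + 0.9) / 7 = 1.4571%
Σ(R_i − R̄_i)(R_m − R̄_m) = 82.3257  ⇒  Cov = 82.3257 / 7 = 11.7608
Σ(R_m − R̄_m)² = 226.9771  ⇒  Var(R_m) = 226.9771 / 7 = 32.4253
β = Cov / Var(R_m) = 11.7608 / 32.4253 = 0.3627

0.363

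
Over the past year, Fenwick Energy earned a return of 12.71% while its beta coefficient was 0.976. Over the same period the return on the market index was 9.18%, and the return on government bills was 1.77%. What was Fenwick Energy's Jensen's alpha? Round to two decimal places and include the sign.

Market excess return = 9.18% − 1.77% = 7.41%
CAPM benchmark = R_f + β(R_m − R_f) = 1.77% + 0.976 × 7.41% = 9.00216%
α = actual − benchmark = 12.71% − 9.00216% = +3.71%

+3.71%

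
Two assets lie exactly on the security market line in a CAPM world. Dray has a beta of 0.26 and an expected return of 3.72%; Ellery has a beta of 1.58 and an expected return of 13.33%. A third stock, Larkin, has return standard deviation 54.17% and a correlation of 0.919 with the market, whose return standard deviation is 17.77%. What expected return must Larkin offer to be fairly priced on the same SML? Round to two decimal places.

22.22%

MRP = (13.33% − 3.72%) / (1.58 − 0.26) = 7.2803%
R_f = 3.72% − 0.26 × 7.2803% = 1.8271%
β_Larkin = ρ·σ_i/σ_m = 0.919 × 54.17 / 17.77 = 2.8015
E(R_Larkin) = R_f + β × MRP = 1.8271% + 2.8015 × 7.2803% = 22.22%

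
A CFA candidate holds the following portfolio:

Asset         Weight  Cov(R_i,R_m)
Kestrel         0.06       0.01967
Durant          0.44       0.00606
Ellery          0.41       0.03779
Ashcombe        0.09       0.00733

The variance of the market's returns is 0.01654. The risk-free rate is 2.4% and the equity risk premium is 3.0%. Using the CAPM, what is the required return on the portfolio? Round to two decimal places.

6.03%

β_Kestrel = 0.01967 / 0.01654 = 1.1892
β_Durant = 0.00606 / 0.01654 = 0.3664
β_Ellery = 0.03779 / 0.01654 = 2.2848
β_Ashcombe = 0.00733 / 0.01654 = 0.4432
β_P = Σ w_i β_i = 0.06×1.1892 + 0.44×0.3664 + 0.41×2.2848 + 0.09×0.4432 = 1.2092
E(R_P) = R_f + β_P × MRP = 2.4% + 1.2092 × 3.0% = 6.03%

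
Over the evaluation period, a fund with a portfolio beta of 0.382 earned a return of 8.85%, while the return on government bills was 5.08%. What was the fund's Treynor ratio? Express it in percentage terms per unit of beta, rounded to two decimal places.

9.87%

Treynor = (R_P − R_f) / β_P = (8.85% − 5.08%) / 0.3820 = 3.77% / 0.3820 = 9.87%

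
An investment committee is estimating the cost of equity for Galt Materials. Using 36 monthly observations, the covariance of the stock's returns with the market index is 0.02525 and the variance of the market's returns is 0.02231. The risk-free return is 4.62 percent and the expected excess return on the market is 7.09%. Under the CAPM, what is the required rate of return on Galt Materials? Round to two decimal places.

12.64%

β = Cov(R_i, R_m) / Var(R_m) = 0.02525 / 0.02231 = 1.1318
E(R) = R_f + β × MRP = 4.62% + 1.1318 × 7.09% = 12.64%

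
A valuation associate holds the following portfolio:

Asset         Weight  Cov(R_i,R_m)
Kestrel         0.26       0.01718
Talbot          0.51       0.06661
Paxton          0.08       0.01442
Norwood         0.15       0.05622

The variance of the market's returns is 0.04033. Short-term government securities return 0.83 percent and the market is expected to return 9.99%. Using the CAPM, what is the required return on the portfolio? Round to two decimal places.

11.74%

β_Kestrel = 0.01718 / 0.04033 = 0.4260
β_Talbot = 0.06661 / 0.04033 = 1.6516
β_Paxton = 0.01442 / 0.04033 = 0.3576
β_Norwood = 0.05622 / 0.04033 = 1.3940
β_P = Σ w_i β_i = 0.26×0.4260 + 0.51×1.6516 + 0.08×0.3576 + 0.15×1.3940 = 1.1908
MRP = 9.99% − 0.83% = 9.16%
E(R_P) = R_f + β_P × MRP = 0.83% + 1.1908 × 9.16% = 11.74%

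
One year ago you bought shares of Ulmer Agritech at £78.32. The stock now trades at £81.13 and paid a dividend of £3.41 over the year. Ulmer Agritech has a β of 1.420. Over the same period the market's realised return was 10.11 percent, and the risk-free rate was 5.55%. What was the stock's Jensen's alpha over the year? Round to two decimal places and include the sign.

Realised HPR = (P1 + D1 − P0) / P0 = (81.13 + 3.41 − 78.32) / 78.32 = 6.22 / 78.32 = 7.9418%
MRP = 10.11% − 5.55% = 4.56%
CAPM required = R_f + β·MRP = 5.55% + 1.420 × 4.56% = 12.02520%
α = realised − required = 7.9418% − 12.02520% = -4.08%

-4.08%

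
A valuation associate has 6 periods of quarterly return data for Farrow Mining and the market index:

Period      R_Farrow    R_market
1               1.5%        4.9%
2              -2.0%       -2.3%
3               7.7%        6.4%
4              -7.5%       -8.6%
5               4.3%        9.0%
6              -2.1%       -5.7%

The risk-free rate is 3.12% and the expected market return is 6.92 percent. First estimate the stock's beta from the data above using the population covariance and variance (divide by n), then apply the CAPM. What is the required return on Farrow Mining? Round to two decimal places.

Mean R_i = (1.5 − 2.0 + 7.7 − 7.5 + 4.3 − 2.1) / 6 = 0.3167%
Mean R_m = (4.9 − 2.3 + 6.4 − 8.6 + 9.0 − 5.7) / 6 = 0.6167%
Σ(R_i − R̄_i)(R_m − R̄_m) = 175.2283  ⇒  Cov = 175.2283 / 6 = 29.2047
Σ(R_m − R̄_m)² = 255.4283  ⇒  Var(R_m) = 255.4283 / 6 = 42.5714
β = Cov / Var(R_m) = 29.2047 / 42.5714 = 0.6860
MRP = 6.92% − 3.12% = 3.80%
E(R) = R_f + β × MRP = 3.12% + 0.6860 × 3.80% = 5.73%

5.73%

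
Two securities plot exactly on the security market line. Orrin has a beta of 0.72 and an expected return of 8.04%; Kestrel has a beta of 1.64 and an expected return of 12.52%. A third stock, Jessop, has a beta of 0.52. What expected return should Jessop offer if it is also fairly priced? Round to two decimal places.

7.07%

MRP (SML slope) = (12.52% − 8.04%) / (1.64 − 0.72) = 4.48% / 0.92 = 4.8696%
R_f (intercept) = 8.04% − 0.72 × 4.8696% = 4.5339%
E(R_Jessop) = R_f + β × MRP = 4.5339% + 0.52 × 4.8696% = 7.07%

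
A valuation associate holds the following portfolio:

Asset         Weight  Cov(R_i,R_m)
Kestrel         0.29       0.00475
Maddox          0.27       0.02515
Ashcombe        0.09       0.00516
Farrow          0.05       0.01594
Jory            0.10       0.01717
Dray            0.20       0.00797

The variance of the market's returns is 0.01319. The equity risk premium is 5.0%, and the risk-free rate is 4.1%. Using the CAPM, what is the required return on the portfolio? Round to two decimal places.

β_Kestrel = 0.00475 / 0.01319 = 0.3601
β_Maddox = 0.02515 / 0.01319 = 1.9067
β_Ashcombe = 0.00516 / 0.01319 = 0.3912
β_Farrow = 0.01594 / 0.01319 = 1.2085
β_Jory = 0.01717 / 0.01319 = 1.3017
β_Dray = 0.00797 / 0.01319 = 0.6042
β_P = Σ w_i β_i = 0.29×0.3601 + 0.27×1.9067 + 0.09×0.3912 + 0.05×1.2085 + 0.10×1.3017 + 0.20×0.6042 = 0.9659
E(R_P) = R_f + β_P × MRP = 4.1% + 0.9659 × 5.0% = 8.93%

8.93%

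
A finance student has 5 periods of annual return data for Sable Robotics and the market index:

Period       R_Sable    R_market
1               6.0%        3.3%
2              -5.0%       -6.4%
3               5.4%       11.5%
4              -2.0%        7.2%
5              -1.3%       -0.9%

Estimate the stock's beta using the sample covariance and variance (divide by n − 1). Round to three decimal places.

Mean R_i = (6.0 − 5.0 + 5.4 − 2.0 − 1.3) / 5 = 0.6200%
Mean R_m = (3.3 − 6.4 + 11.5 + 7.2 − 0.9) / 5 = 2.9400%
Σ(R_i − R̄_i)(R_m − R̄_m) = 91.5560  ⇒  Cov = 91.5560 / 4 = 22.8890
Σ(R_m − R̄_m)² = 193.5320  ⇒  Var(R_m) = 193.5320 / 4 = 48.3830
β = Cov / Var(R_m) = 22.8890 / 48.3830 = 0.4731

0.473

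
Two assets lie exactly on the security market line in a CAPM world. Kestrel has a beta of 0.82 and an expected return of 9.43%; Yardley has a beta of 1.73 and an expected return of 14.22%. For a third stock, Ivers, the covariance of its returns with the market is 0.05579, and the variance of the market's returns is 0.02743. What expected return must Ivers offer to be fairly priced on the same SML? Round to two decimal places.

15.82%

MRP = (14.22% − 9.43%) / (1.73 − 0.82) = 5.2637%
R_f = 9.43% − 0.82 × 5.2637% = 5.1138%
β_Ivers = Cov / Var(R_m) = 0.05579 / 0.02743 = 2.0339
E(R_Ivers) = R_f + β × MRP = 5.1138% + 2.0339 × 5.2637% = 15.82%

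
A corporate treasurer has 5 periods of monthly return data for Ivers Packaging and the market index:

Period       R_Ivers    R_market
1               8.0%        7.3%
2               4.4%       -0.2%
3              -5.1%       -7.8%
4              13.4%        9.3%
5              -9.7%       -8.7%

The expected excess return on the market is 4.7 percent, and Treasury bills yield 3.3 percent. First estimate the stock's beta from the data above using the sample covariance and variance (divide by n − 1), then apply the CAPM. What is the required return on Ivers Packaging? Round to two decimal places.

Mean R_i = (8.0 + 4.4 − 5.1 + 13.4 − 9.7) / 5 = 2.2000%
Mean R_m = (7.3 − 0.2 − 7.8 + 9.3 − 8.7) / 5 = -0.0200%
Σ(R_i − R̄_i)(R_m − R̄_m) = 306.5300  ⇒  Cov = 306.5300 / 4 = 76.6325
Σ(R_m − R̄_m)² = 276.3480  ⇒  Var(R_m) = 276.3480 / 4 = 69.0870
β = Cov / Var(R_m) = 76.6325 / 69.0870 = 1.1092
E(R) = R_f + β × MRP = 3.3% + 1.1092 × 4.7% = 8.51%

8.51%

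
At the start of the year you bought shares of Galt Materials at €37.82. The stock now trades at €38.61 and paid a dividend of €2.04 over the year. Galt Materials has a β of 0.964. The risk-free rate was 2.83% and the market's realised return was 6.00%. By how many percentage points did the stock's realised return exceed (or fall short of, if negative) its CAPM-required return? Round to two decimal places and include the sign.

Realised HPR = (P1 + D1 − P0) / P0 = (38.61 + 2.04 − 37.82) / 37.82 = 2.83 / 37.82 = 7.4828%
MRP = 6.00% − 2.83% = 3.17%
CAPM required = R_f + β·MRP = 2.83% + 0.964 × 3.17% = 5.88588%
α = realised − required = 7.4828% − 5.88588% = +1.60%

+1.60%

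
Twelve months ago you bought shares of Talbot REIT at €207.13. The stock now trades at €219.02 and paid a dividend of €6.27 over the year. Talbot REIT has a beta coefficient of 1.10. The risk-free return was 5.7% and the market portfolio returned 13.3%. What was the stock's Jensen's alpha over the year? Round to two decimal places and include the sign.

-5.29%

Realised HPR = (P1 + D1 − P0) / P0 = (219.02 + 6.27 − 207.13) / 207.13 = 18.16 / 207.13 = 8.7674%
MRP = 13.3% − 5.7% = 7.60%
CAPM required = R_f + β·MRP = 5.7% + 1.10 × 7.6% = 14.0600%
α = realised − required = 8.7674% − 14.0600% = -5.29%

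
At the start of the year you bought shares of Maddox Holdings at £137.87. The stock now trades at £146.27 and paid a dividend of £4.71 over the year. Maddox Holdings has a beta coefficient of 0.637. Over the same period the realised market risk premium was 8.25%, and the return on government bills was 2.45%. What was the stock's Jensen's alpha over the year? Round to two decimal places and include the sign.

+1.80%

Realised HPR = (P1 + D1 − P0) / P0 = (146.27 + 4.71 − 137.87) / 137.87 = 13.11 / 137.87 = 9.5090%
CAPM required = R_f + β·MRP = 2.45% + 0.637 × 8.25% = 7.70525%
α = realised − required = 9.5090% − 7.70525% = +1.80%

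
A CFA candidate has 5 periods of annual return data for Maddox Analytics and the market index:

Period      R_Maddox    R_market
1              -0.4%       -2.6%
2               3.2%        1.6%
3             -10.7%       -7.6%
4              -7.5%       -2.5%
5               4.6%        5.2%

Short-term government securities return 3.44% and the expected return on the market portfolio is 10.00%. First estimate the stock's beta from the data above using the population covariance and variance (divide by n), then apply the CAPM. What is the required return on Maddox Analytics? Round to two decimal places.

Mean R_i = (-0.4 + 3.2 − 10.7 − 7.5 + 4.6) / 5 = -2.1600%
Mean R_m = (-2.6 + 1.6 − 7.6 − 2.5 + 5.2) / 5 = -1.1800%
Σ(R_i − R̄_i)(R_m − R̄_m) = 117.4060  ⇒  Cov = 117.4060 / 5 = 23.4812
Σ(R_m − R̄_m)² = 93.4080  ⇒  Var(R_m) = 93.4080 / 5 = 18.6816
β = Cov / Var(R_m) = 23.4812 / 18.6816 = 1.2569
MRP = 10.00% − 3.44% = 6.56%
E(R) = R_f + β × MRP = 3.44% + 1.2569 × 6.56% = 11.69%

11.69%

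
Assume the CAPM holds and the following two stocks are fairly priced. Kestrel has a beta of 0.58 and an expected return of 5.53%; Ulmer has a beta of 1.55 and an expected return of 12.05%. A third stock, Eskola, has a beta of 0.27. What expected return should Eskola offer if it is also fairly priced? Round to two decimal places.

3.45%

MRP (SML slope) = (12.05% − 5.53%) / (1.55 − 0.58) = 6.52% / 0.97 = 6.7216%
R_f (intercept) = 5.53% − 0.58 × 6.7216% = 1.6315%
E(R_Eskola) = R_f + β × MRP = 1.6315% + 0.27 × 6.7216% = 3.45%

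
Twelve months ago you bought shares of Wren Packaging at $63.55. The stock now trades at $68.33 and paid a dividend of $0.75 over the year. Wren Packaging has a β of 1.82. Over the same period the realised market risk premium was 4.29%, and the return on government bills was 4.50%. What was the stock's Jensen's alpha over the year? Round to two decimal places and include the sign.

-3.61%

Realised HPR = (P1 + D1 − P0) / P0 = (68.33 + 0.75 − 63.55) / 63.55 = 5.53 / 63.55 = 8.7018%
CAPM required = R_f + β·MRP = 4.50% + 1.82 × 4.29% = 12.3078%
α = realised − required = 8.7018% − 12.3078% = -3.61%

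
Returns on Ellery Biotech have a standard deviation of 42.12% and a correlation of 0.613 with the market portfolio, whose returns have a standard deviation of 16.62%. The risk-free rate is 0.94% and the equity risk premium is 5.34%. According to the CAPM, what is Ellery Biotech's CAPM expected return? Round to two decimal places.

9.24%

β = ρ × σ_i / σ_m = 0.613 × 42.12% / 16.62% = 1.5535
E(R) = 0.94% + 1.5535 × 5.34% = 9.24%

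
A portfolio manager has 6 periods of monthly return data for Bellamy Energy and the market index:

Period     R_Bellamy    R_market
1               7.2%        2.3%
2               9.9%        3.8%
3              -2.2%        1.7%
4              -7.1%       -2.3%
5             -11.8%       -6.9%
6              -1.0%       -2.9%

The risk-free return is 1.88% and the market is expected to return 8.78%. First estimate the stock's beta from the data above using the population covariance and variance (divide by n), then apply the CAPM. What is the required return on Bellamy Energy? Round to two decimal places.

14.47%

Mean R_i = (7.2 + 9.9 − 2.2 − 7.1 − 11.8 − 1.0) / 6 = -0.8333%
Mean R_m = (2.3 + 3.8 + 1.7 − 2.3 − 6.9 − 2.9) / 6 = -0.7167%
Σ(R_i − R̄_i)(R_m − R̄_m) = 147.5067  ⇒  Cov = 147.5067 / 6 = 24.5845
Σ(R_m − R̄_m)² = 80.8483  ⇒  Var(R_m) = 80.8483 / 6 = 13.4747
β = Cov / Var(R_m) = 24.5845 / 13.4747 = 1.8245
MRP = 8.78% − 1.88% = 6.90%
E(R) = R_f + β × MRP = 1.88% + 1.8245 × 6.90% = 14.47%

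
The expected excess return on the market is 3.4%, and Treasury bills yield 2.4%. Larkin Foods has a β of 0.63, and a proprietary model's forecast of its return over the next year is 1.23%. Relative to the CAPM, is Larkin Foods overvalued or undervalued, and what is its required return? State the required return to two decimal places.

Required return = R_f + β·MRP = 2.4% + 0.63 × 3.4% = 4.54%
Forecast 1.23% < required 4.54% → the stock plots below the SML → overvalued.

Overvalued; required return 4.54%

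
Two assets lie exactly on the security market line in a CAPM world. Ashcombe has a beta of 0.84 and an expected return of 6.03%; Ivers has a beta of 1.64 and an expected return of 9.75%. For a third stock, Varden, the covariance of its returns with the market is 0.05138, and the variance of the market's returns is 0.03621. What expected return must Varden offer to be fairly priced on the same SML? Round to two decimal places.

MRP = (9.75% − 6.03%) / (1.64 − 0.84) = 4.6500%
R_f = 6.03% − 0.84 × 4.6500% = 2.1240%
β_Varden = Cov / Var(R_m) = 0.05138 / 0.03621 = 1.4189
E(R_Varden) = R_f + β × MRP = 2.1240% + 1.4189 × 4.6500% = 8.72%

8.72%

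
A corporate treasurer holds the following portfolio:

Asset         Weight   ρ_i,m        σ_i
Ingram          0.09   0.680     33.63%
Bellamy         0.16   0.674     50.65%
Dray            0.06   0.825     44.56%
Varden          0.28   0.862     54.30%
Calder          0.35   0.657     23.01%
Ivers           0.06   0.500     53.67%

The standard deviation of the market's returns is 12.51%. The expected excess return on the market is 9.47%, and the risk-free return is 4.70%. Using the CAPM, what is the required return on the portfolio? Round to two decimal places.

27.21%

β_Ingram = 0.680 × 33.63% / 12.51% = 1.8280
β_Bellamy = 0.674 × 50.65% / 12.51% = 2.7289
β_Dray = 0.825 × 44.56% / 12.51% = 2.9386
β_Varden = 0.862 × 54.30% / 12.51% = 3.7415
β_Calder = 0.657 × 23.01% / 12.51% = 1.2084
β_Ivers = 0.500 × 53.67% / 12.51% = 2.1451
β_P = Σ w_i β_i = 0.09×1.8280 + 0.16×2.7289 + 0.06×2.9386 + 0.28×3.7415 + 0.35×1.2084 + 0.06×2.1451 = 2.3767
E(R_P) = R_f + β_P × MRP = 4.70% + 2.3767 × 9.47% = 27.21%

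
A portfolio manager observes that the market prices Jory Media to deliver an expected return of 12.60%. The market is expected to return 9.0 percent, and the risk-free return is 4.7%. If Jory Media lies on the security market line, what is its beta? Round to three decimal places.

MRP = 9.0% − 4.7% = 4.30%
β = (E(R) − R_f) / MRP = (12.60% − 4.7%) / 4.3% = 7.90% / 4.3% = 1.837

1.837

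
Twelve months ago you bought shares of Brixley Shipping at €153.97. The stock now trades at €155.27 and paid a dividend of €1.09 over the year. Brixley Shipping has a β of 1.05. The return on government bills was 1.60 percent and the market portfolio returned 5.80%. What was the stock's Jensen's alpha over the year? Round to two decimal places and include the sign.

-4.46%

Realised HPR = (P1 + D1 − P0) / P0 = (155.27 + 1.09 − 153.97) / 153.97 = 2.39 / 153.97 = 1.5523%
MRP = 5.80% − 1.60% = 4.20%
CAPM required = R_f + β·MRP = 1.60% + 1.05 × 4.20% = 6.0100%
α = realised − required = 1.5523% − 6.0100% = -4.46%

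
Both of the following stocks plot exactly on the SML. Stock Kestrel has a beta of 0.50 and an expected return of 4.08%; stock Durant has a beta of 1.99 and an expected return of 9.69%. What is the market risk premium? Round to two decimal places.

3.77%

Both satisfy E(R) = R_f + β·MRP, so the slope of the SML is
MRP = (9.69% − 4.08%) / (1.99 − 0.50) = 5.61% / 1.49 = 3.7651%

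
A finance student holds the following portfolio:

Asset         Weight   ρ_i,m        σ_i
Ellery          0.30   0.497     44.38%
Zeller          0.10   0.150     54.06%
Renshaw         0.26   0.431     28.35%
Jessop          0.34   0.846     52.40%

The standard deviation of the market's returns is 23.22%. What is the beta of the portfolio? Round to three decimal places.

β_Ellery = 0.497 × 44.38% / 23.22% = 0.9499
β_Zeller = 0.150 × 54.06% / 23.22% = 0.3492
β_Renshaw = 0.431 × 28.35% / 23.22% = 0.5262
β_Jessop = 0.846 × 52.40% / 23.22% = 1.9091
β_P = Σ w_i β_i = 0.30×0.9499 + 0.10×0.3492 + 0.26×0.5262 + 0.34×1.9091 = 1.1058

1.106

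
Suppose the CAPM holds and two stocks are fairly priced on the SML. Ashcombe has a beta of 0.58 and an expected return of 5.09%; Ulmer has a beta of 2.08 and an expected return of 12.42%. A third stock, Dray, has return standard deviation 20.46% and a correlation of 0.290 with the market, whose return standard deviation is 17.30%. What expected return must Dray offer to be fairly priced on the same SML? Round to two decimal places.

3.93%

MRP = (12.42% − 5.09%) / (2.08 − 0.58) = 4.8867%
R_f = 5.09% − 0.58 × 4.8867% = 2.2557%
β_Dray = ρ·σ_i/σ_m = 0.290 × 20.46 / 17.30 = 0.3430
E(R_Dray) = R_f + β × MRP = 2.2557% + 0.3430 × 4.8867% = 3.93%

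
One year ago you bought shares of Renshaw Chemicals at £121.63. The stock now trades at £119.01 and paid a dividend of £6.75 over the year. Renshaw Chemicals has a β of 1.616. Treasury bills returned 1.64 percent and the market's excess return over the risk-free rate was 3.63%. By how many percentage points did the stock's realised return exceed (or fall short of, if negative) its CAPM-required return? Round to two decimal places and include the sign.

-4.11%

Realised HPR = (P1 + D1 − P0) / P0 = (119.01 + 6.75 − 121.63) / 121.63 = 4.13 / 121.63 = 3.3955%
CAPM required = R_f + β·MRP = 1.64% + 1.616 × 3.63% = 7.50608%
α = realised − required = 3.3955% − 7.50608% = -4.11%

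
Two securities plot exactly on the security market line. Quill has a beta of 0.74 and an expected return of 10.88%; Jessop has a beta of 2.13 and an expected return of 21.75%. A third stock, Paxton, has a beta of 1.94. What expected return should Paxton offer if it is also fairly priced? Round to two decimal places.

20.26%

MRP (SML slope) = (21.75% − 10.88%) / (2.13 − 0.74) = 10.87% / 1.39 = 7.8201%
R_f (intercept) = 10.88% − 0.74 × 7.8201% = 5.0931%
E(R_Paxton) = R_f + β × MRP = 5.0931% + 1.94 × 7.8201% = 20.26%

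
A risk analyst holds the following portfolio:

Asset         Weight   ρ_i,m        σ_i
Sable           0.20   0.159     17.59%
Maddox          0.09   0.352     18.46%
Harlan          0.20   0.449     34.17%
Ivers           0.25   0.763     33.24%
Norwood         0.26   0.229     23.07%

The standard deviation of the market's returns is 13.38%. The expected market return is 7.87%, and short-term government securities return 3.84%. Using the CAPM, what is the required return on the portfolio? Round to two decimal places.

β_Sable = 0.159 × 17.59% / 13.38% = 0.2090
β_Maddox = 0.352 × 18.46% / 13.38% = 0.4856
β_Harlan = 0.449 × 34.17% / 13.38% = 1.1467
β_Ivers = 0.763 × 33.24% / 13.38% = 1.8955
β_Norwood = 0.229 × 23.07% / 13.38% = 0.3948
β_P = Σ w_i β_i = 0.20×0.2090 + 0.09×0.4856 + 0.20×1.1467 + 0.25×1.8955 + 0.26×0.3948 = 0.8914
MRP = 7.87% − 3.84% = 4.03%
E(R_P) = R_f + β_P × MRP = 3.84% + 0.8914 × 4.03% = 7.43%

7.43%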